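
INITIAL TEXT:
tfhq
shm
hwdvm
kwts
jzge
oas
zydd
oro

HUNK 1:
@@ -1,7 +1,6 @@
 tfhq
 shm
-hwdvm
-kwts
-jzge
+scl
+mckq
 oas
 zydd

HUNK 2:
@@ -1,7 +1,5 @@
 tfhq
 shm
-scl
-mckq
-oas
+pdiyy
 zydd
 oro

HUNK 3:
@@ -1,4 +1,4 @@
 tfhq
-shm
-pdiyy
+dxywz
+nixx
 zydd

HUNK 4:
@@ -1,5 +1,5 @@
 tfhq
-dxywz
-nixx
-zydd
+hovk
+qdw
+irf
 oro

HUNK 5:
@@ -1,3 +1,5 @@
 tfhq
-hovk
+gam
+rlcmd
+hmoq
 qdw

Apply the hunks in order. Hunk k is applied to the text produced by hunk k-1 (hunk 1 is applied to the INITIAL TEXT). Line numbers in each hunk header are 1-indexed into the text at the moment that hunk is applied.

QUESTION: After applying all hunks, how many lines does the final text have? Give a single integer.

Hunk 1: at line 1 remove [hwdvm,kwts,jzge] add [scl,mckq] -> 7 lines: tfhq shm scl mckq oas zydd oro
Hunk 2: at line 1 remove [scl,mckq,oas] add [pdiyy] -> 5 lines: tfhq shm pdiyy zydd oro
Hunk 3: at line 1 remove [shm,pdiyy] add [dxywz,nixx] -> 5 lines: tfhq dxywz nixx zydd oro
Hunk 4: at line 1 remove [dxywz,nixx,zydd] add [hovk,qdw,irf] -> 5 lines: tfhq hovk qdw irf oro
Hunk 5: at line 1 remove [hovk] add [gam,rlcmd,hmoq] -> 7 lines: tfhq gam rlcmd hmoq qdw irf oro
Final line count: 7

Answer: 7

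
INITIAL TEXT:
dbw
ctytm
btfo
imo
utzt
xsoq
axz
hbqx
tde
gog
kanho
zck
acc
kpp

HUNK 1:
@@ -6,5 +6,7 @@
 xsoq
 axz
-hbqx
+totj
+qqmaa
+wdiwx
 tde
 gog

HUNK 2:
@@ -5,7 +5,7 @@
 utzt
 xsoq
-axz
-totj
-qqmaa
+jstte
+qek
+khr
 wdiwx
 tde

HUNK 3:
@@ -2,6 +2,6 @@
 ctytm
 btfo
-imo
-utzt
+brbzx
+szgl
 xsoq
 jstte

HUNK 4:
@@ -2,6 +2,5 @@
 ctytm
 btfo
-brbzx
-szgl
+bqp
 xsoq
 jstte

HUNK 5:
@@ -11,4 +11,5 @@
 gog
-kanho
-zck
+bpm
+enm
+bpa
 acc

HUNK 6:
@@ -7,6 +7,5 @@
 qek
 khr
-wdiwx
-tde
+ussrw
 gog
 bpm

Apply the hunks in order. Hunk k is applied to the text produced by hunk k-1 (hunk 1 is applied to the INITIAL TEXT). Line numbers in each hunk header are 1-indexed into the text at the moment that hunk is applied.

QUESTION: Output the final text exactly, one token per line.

Hunk 1: at line 6 remove [hbqx] add [totj,qqmaa,wdiwx] -> 16 lines: dbw ctytm btfo imo utzt xsoq axz totj qqmaa wdiwx tde gog kanho zck acc kpp
Hunk 2: at line 5 remove [axz,totj,qqmaa] add [jstte,qek,khr] -> 16 lines: dbw ctytm btfo imo utzt xsoq jstte qek khr wdiwx tde gog kanho zck acc kpp
Hunk 3: at line 2 remove [imo,utzt] add [brbzx,szgl] -> 16 lines: dbw ctytm btfo brbzx szgl xsoq jstte qek khr wdiwx tde gog kanho zck acc kpp
Hunk 4: at line 2 remove [brbzx,szgl] add [bqp] -> 15 lines: dbw ctytm btfo bqp xsoq jstte qek khr wdiwx tde gog kanho zck acc kpp
Hunk 5: at line 11 remove [kanho,zck] add [bpm,enm,bpa] -> 16 lines: dbw ctytm btfo bqp xsoq jstte qek khr wdiwx tde gog bpm enm bpa acc kpp
Hunk 6: at line 7 remove [wdiwx,tde] add [ussrw] -> 15 lines: dbw ctytm btfo bqp xsoq jstte qek khr ussrw gog bpm enm bpa acc kpp

Answer: dbw
ctytm
btfo
bqp
xsoq
jstte
qek
khr
ussrw
gog
bpm
enm
bpa
acc
kpp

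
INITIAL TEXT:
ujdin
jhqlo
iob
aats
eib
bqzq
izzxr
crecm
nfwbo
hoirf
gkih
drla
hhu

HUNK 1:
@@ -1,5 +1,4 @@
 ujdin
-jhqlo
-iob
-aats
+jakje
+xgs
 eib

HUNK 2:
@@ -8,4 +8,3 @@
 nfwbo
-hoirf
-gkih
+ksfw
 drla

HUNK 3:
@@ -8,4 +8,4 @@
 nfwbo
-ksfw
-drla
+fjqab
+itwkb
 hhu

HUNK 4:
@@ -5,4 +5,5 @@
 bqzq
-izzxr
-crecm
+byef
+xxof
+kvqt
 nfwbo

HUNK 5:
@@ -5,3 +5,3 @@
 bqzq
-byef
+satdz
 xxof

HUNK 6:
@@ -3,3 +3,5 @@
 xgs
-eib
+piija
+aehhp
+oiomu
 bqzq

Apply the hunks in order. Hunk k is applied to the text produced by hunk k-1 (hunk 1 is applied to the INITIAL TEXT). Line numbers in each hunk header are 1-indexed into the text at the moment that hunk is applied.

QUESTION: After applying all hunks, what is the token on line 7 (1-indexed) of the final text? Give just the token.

Answer: bqzq

Derivation:
Hunk 1: at line 1 remove [jhqlo,iob,aats] add [jakje,xgs] -> 12 lines: ujdin jakje xgs eib bqzq izzxr crecm nfwbo hoirf gkih drla hhu
Hunk 2: at line 8 remove [hoirf,gkih] add [ksfw] -> 11 lines: ujdin jakje xgs eib bqzq izzxr crecm nfwbo ksfw drla hhu
Hunk 3: at line 8 remove [ksfw,drla] add [fjqab,itwkb] -> 11 lines: ujdin jakje xgs eib bqzq izzxr crecm nfwbo fjqab itwkb hhu
Hunk 4: at line 5 remove [izzxr,crecm] add [byef,xxof,kvqt] -> 12 lines: ujdin jakje xgs eib bqzq byef xxof kvqt nfwbo fjqab itwkb hhu
Hunk 5: at line 5 remove [byef] add [satdz] -> 12 lines: ujdin jakje xgs eib bqzq satdz xxof kvqt nfwbo fjqab itwkb hhu
Hunk 6: at line 3 remove [eib] add [piija,aehhp,oiomu] -> 14 lines: ujdin jakje xgs piija aehhp oiomu bqzq satdz xxof kvqt nfwbo fjqab itwkb hhu
Final line 7: bqzq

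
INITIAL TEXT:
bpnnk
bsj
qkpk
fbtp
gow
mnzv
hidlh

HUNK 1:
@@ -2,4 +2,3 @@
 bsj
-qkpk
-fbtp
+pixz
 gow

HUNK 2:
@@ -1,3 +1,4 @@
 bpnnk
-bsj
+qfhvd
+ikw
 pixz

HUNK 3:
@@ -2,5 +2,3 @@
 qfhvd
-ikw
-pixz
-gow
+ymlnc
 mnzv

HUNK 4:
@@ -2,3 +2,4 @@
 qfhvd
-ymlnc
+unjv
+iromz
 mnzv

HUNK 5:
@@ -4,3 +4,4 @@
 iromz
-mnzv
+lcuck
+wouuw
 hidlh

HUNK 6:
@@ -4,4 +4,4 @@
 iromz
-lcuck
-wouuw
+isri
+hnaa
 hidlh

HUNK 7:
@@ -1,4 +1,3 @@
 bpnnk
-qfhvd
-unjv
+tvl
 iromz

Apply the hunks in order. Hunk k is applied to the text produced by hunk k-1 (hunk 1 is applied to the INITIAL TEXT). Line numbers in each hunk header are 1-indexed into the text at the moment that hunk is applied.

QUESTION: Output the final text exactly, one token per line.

Answer: bpnnk
tvl
iromz
isri
hnaa
hidlh

Derivation:
Hunk 1: at line 2 remove [qkpk,fbtp] add [pixz] -> 6 lines: bpnnk bsj pixz gow mnzv hidlh
Hunk 2: at line 1 remove [bsj] add [qfhvd,ikw] -> 7 lines: bpnnk qfhvd ikw pixz gow mnzv hidlh
Hunk 3: at line 2 remove [ikw,pixz,gow] add [ymlnc] -> 5 lines: bpnnk qfhvd ymlnc mnzv hidlh
Hunk 4: at line 2 remove [ymlnc] add [unjv,iromz] -> 6 lines: bpnnk qfhvd unjv iromz mnzv hidlh
Hunk 5: at line 4 remove [mnzv] add [lcuck,wouuw] -> 7 lines: bpnnk qfhvd unjv iromz lcuck wouuw hidlh
Hunk 6: at line 4 remove [lcuck,wouuw] add [isri,hnaa] -> 7 lines: bpnnk qfhvd unjv iromz isri hnaa hidlh
Hunk 7: at line 1 remove [qfhvd,unjv] add [tvl] -> 6 lines: bpnnk tvl iromz isri hnaa hidlh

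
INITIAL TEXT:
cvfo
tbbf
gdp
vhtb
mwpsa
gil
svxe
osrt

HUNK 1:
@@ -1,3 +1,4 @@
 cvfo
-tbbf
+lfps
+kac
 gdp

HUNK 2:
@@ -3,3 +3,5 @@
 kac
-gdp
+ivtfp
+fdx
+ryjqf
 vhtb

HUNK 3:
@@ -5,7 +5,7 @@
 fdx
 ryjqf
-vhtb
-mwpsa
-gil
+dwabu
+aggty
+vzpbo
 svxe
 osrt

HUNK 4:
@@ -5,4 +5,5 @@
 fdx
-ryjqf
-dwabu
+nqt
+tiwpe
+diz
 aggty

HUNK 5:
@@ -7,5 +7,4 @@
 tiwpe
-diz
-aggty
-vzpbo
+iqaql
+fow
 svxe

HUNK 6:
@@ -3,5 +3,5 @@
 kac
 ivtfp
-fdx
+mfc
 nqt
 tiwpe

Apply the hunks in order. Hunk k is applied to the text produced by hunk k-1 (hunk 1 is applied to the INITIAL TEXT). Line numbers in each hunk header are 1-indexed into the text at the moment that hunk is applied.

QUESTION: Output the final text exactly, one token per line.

Answer: cvfo
lfps
kac
ivtfp
mfc
nqt
tiwpe
iqaql
fow
svxe
osrt

Derivation:
Hunk 1: at line 1 remove [tbbf] add [lfps,kac] -> 9 lines: cvfo lfps kac gdp vhtb mwpsa gil svxe osrt
Hunk 2: at line 3 remove [gdp] add [ivtfp,fdx,ryjqf] -> 11 lines: cvfo lfps kac ivtfp fdx ryjqf vhtb mwpsa gil svxe osrt
Hunk 3: at line 5 remove [vhtb,mwpsa,gil] add [dwabu,aggty,vzpbo] -> 11 lines: cvfo lfps kac ivtfp fdx ryjqf dwabu aggty vzpbo svxe osrt
Hunk 4: at line 5 remove [ryjqf,dwabu] add [nqt,tiwpe,diz] -> 12 lines: cvfo lfps kac ivtfp fdx nqt tiwpe diz aggty vzpbo svxe osrt
Hunk 5: at line 7 remove [diz,aggty,vzpbo] add [iqaql,fow] -> 11 lines: cvfo lfps kac ivtfp fdx nqt tiwpe iqaql fow svxe osrt
Hunk 6: at line 3 remove [fdx] add [mfc] -> 11 lines: cvfo lfps kac ivtfp mfc nqt tiwpe iqaql fow svxe osrt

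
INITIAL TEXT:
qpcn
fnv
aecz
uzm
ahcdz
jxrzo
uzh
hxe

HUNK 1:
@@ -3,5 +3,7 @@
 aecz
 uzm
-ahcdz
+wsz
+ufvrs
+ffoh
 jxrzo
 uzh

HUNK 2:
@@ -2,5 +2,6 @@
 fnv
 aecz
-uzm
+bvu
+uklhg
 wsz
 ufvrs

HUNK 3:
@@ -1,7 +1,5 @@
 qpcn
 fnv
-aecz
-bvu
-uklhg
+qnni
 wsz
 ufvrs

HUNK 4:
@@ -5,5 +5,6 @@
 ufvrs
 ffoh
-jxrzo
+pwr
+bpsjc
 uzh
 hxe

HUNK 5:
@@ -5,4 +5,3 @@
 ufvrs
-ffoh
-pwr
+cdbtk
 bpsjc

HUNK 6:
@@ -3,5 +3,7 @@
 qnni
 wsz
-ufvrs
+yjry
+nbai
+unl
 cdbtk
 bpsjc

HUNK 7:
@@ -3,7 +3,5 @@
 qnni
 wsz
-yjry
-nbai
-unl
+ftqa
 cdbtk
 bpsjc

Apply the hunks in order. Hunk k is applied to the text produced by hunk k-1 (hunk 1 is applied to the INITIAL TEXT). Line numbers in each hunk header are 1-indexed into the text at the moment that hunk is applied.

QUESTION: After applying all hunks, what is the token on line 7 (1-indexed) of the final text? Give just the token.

Hunk 1: at line 3 remove [ahcdz] add [wsz,ufvrs,ffoh] -> 10 lines: qpcn fnv aecz uzm wsz ufvrs ffoh jxrzo uzh hxe
Hunk 2: at line 2 remove [uzm] add [bvu,uklhg] -> 11 lines: qpcn fnv aecz bvu uklhg wsz ufvrs ffoh jxrzo uzh hxe
Hunk 3: at line 1 remove [aecz,bvu,uklhg] add [qnni] -> 9 lines: qpcn fnv qnni wsz ufvrs ffoh jxrzo uzh hxe
Hunk 4: at line 5 remove [jxrzo] add [pwr,bpsjc] -> 10 lines: qpcn fnv qnni wsz ufvrs ffoh pwr bpsjc uzh hxe
Hunk 5: at line 5 remove [ffoh,pwr] add [cdbtk] -> 9 lines: qpcn fnv qnni wsz ufvrs cdbtk bpsjc uzh hxe
Hunk 6: at line 3 remove [ufvrs] add [yjry,nbai,unl] -> 11 lines: qpcn fnv qnni wsz yjry nbai unl cdbtk bpsjc uzh hxe
Hunk 7: at line 3 remove [yjry,nbai,unl] add [ftqa] -> 9 lines: qpcn fnv qnni wsz ftqa cdbtk bpsjc uzh hxe
Final line 7: bpsjc

Answer: bpsjc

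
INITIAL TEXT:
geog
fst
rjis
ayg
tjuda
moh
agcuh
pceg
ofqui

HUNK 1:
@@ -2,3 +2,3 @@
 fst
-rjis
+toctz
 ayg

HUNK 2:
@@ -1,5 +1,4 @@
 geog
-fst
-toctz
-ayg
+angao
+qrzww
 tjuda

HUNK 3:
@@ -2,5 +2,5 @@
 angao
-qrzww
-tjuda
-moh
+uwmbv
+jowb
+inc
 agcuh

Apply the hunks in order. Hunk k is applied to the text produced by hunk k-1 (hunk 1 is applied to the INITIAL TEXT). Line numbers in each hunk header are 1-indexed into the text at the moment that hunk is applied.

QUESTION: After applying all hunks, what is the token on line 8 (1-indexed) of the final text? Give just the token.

Answer: ofqui

Derivation:
Hunk 1: at line 2 remove [rjis] add [toctz] -> 9 lines: geog fst toctz ayg tjuda moh agcuh pceg ofqui
Hunk 2: at line 1 remove [fst,toctz,ayg] add [angao,qrzww] -> 8 lines: geog angao qrzww tjuda moh agcuh pceg ofqui
Hunk 3: at line 2 remove [qrzww,tjuda,moh] add [uwmbv,jowb,inc] -> 8 lines: geog angao uwmbv jowb inc agcuh pceg ofqui
Final line 8: ofqui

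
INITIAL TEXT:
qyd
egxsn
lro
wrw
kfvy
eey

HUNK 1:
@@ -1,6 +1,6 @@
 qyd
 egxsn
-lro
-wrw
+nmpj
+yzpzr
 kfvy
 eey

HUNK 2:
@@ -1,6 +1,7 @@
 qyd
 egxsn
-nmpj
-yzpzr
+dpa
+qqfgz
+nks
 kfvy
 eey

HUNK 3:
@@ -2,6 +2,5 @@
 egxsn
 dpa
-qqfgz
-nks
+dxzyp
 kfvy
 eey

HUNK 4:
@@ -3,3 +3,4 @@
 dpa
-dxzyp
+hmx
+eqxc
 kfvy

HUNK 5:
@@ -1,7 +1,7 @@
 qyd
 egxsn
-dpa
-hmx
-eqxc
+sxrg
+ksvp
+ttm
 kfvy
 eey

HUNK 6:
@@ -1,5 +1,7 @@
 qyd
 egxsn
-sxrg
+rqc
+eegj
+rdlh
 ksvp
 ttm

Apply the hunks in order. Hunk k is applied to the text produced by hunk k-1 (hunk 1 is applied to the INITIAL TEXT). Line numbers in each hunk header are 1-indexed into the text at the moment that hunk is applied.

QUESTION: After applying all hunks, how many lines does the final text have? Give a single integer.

Hunk 1: at line 1 remove [lro,wrw] add [nmpj,yzpzr] -> 6 lines: qyd egxsn nmpj yzpzr kfvy eey
Hunk 2: at line 1 remove [nmpj,yzpzr] add [dpa,qqfgz,nks] -> 7 lines: qyd egxsn dpa qqfgz nks kfvy eey
Hunk 3: at line 2 remove [qqfgz,nks] add [dxzyp] -> 6 lines: qyd egxsn dpa dxzyp kfvy eey
Hunk 4: at line 3 remove [dxzyp] add [hmx,eqxc] -> 7 lines: qyd egxsn dpa hmx eqxc kfvy eey
Hunk 5: at line 1 remove [dpa,hmx,eqxc] add [sxrg,ksvp,ttm] -> 7 lines: qyd egxsn sxrg ksvp ttm kfvy eey
Hunk 6: at line 1 remove [sxrg] add [rqc,eegj,rdlh] -> 9 lines: qyd egxsn rqc eegj rdlh ksvp ttm kfvy eey
Final line count: 9

Answer: 9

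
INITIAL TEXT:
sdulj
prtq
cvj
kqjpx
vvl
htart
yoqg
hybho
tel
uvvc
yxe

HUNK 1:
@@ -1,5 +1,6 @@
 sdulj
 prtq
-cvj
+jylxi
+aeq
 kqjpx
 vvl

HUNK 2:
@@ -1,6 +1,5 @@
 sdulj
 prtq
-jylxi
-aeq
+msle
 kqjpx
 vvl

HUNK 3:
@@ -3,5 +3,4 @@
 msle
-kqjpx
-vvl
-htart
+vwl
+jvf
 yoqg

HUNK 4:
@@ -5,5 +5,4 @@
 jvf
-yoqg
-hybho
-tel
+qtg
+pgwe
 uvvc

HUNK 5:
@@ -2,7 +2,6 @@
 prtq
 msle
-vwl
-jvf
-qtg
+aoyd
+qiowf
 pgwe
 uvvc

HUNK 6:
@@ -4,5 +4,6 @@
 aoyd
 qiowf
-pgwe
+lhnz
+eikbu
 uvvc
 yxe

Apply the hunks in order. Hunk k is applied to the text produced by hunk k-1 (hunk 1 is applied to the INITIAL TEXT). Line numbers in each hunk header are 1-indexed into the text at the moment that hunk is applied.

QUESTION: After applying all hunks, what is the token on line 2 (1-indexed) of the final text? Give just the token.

Hunk 1: at line 1 remove [cvj] add [jylxi,aeq] -> 12 lines: sdulj prtq jylxi aeq kqjpx vvl htart yoqg hybho tel uvvc yxe
Hunk 2: at line 1 remove [jylxi,aeq] add [msle] -> 11 lines: sdulj prtq msle kqjpx vvl htart yoqg hybho tel uvvc yxe
Hunk 3: at line 3 remove [kqjpx,vvl,htart] add [vwl,jvf] -> 10 lines: sdulj prtq msle vwl jvf yoqg hybho tel uvvc yxe
Hunk 4: at line 5 remove [yoqg,hybho,tel] add [qtg,pgwe] -> 9 lines: sdulj prtq msle vwl jvf qtg pgwe uvvc yxe
Hunk 5: at line 2 remove [vwl,jvf,qtg] add [aoyd,qiowf] -> 8 lines: sdulj prtq msle aoyd qiowf pgwe uvvc yxe
Hunk 6: at line 4 remove [pgwe] add [lhnz,eikbu] -> 9 lines: sdulj prtq msle aoyd qiowf lhnz eikbu uvvc yxe
Final line 2: prtq

Answer: prtq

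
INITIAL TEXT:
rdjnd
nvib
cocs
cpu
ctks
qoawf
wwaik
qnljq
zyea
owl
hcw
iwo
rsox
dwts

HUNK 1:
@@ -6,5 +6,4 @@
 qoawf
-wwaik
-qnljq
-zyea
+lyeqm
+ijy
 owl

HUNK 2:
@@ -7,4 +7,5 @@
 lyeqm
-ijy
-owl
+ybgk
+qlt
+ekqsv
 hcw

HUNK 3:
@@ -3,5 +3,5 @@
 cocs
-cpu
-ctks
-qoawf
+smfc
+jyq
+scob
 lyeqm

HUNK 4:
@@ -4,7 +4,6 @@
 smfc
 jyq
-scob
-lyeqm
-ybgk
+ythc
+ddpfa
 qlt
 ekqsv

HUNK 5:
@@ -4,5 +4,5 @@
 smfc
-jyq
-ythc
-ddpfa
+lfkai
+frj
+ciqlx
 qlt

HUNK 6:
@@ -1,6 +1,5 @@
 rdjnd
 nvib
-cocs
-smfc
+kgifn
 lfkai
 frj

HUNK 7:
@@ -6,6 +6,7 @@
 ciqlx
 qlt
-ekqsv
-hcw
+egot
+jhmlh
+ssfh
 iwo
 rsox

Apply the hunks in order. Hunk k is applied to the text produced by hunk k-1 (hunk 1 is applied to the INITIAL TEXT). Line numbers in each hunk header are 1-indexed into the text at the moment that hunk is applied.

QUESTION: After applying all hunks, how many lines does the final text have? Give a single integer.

Hunk 1: at line 6 remove [wwaik,qnljq,zyea] add [lyeqm,ijy] -> 13 lines: rdjnd nvib cocs cpu ctks qoawf lyeqm ijy owl hcw iwo rsox dwts
Hunk 2: at line 7 remove [ijy,owl] add [ybgk,qlt,ekqsv] -> 14 lines: rdjnd nvib cocs cpu ctks qoawf lyeqm ybgk qlt ekqsv hcw iwo rsox dwts
Hunk 3: at line 3 remove [cpu,ctks,qoawf] add [smfc,jyq,scob] -> 14 lines: rdjnd nvib cocs smfc jyq scob lyeqm ybgk qlt ekqsv hcw iwo rsox dwts
Hunk 4: at line 4 remove [scob,lyeqm,ybgk] add [ythc,ddpfa] -> 13 lines: rdjnd nvib cocs smfc jyq ythc ddpfa qlt ekqsv hcw iwo rsox dwts
Hunk 5: at line 4 remove [jyq,ythc,ddpfa] add [lfkai,frj,ciqlx] -> 13 lines: rdjnd nvib cocs smfc lfkai frj ciqlx qlt ekqsv hcw iwo rsox dwts
Hunk 6: at line 1 remove [cocs,smfc] add [kgifn] -> 12 lines: rdjnd nvib kgifn lfkai frj ciqlx qlt ekqsv hcw iwo rsox dwts
Hunk 7: at line 6 remove [ekqsv,hcw] add [egot,jhmlh,ssfh] -> 13 lines: rdjnd nvib kgifn lfkai frj ciqlx qlt egot jhmlh ssfh iwo rsox dwts
Final line count: 13

Answer: 13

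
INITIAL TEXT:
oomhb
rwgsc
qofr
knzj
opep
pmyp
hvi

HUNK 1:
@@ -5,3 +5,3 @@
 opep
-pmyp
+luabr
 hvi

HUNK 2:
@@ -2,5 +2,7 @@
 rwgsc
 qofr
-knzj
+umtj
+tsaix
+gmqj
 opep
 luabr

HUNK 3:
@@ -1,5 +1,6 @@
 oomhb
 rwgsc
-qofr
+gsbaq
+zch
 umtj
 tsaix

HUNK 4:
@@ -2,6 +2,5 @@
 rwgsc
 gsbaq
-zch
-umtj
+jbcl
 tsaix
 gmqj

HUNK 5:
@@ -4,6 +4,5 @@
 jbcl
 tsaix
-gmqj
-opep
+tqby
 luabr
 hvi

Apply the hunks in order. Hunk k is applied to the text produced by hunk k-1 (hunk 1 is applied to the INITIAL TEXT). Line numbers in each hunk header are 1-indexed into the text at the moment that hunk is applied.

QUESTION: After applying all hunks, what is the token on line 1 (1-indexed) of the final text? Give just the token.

Hunk 1: at line 5 remove [pmyp] add [luabr] -> 7 lines: oomhb rwgsc qofr knzj opep luabr hvi
Hunk 2: at line 2 remove [knzj] add [umtj,tsaix,gmqj] -> 9 lines: oomhb rwgsc qofr umtj tsaix gmqj opep luabr hvi
Hunk 3: at line 1 remove [qofr] add [gsbaq,zch] -> 10 lines: oomhb rwgsc gsbaq zch umtj tsaix gmqj opep luabr hvi
Hunk 4: at line 2 remove [zch,umtj] add [jbcl] -> 9 lines: oomhb rwgsc gsbaq jbcl tsaix gmqj opep luabr hvi
Hunk 5: at line 4 remove [gmqj,opep] add [tqby] -> 8 lines: oomhb rwgsc gsbaq jbcl tsaix tqby luabr hvi
Final line 1: oomhb

Answer: oomhb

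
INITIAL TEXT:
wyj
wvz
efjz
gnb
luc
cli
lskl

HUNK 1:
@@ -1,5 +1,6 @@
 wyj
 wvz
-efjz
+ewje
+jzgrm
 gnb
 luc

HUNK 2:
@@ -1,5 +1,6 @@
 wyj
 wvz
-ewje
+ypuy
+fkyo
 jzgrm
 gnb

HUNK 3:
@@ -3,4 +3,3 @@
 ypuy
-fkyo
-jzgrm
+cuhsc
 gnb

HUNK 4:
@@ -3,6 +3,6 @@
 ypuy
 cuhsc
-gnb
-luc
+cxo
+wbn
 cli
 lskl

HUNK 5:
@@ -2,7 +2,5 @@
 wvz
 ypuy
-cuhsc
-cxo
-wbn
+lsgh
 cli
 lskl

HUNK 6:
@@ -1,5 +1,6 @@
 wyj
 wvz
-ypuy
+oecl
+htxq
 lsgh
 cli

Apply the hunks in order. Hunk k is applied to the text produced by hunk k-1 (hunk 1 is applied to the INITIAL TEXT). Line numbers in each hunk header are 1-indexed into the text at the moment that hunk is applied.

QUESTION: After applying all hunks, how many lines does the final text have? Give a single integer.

Hunk 1: at line 1 remove [efjz] add [ewje,jzgrm] -> 8 lines: wyj wvz ewje jzgrm gnb luc cli lskl
Hunk 2: at line 1 remove [ewje] add [ypuy,fkyo] -> 9 lines: wyj wvz ypuy fkyo jzgrm gnb luc cli lskl
Hunk 3: at line 3 remove [fkyo,jzgrm] add [cuhsc] -> 8 lines: wyj wvz ypuy cuhsc gnb luc cli lskl
Hunk 4: at line 3 remove [gnb,luc] add [cxo,wbn] -> 8 lines: wyj wvz ypuy cuhsc cxo wbn cli lskl
Hunk 5: at line 2 remove [cuhsc,cxo,wbn] add [lsgh] -> 6 lines: wyj wvz ypuy lsgh cli lskl
Hunk 6: at line 1 remove [ypuy] add [oecl,htxq] -> 7 lines: wyj wvz oecl htxq lsgh cli lskl
Final line count: 7

Answer: 7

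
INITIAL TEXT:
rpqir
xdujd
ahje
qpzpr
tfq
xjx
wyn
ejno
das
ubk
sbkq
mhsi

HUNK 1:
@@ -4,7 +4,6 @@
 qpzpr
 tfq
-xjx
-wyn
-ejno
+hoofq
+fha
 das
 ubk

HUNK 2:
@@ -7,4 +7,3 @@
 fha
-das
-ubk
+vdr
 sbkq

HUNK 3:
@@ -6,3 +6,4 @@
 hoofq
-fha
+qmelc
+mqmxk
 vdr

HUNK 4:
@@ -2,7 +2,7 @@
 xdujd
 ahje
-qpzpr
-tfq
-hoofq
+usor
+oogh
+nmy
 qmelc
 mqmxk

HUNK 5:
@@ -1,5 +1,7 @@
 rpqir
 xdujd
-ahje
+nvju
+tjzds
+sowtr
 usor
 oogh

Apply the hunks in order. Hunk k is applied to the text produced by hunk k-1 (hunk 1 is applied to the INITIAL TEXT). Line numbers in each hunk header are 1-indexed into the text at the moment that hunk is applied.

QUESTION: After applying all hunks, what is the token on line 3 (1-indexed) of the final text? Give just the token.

Hunk 1: at line 4 remove [xjx,wyn,ejno] add [hoofq,fha] -> 11 lines: rpqir xdujd ahje qpzpr tfq hoofq fha das ubk sbkq mhsi
Hunk 2: at line 7 remove [das,ubk] add [vdr] -> 10 lines: rpqir xdujd ahje qpzpr tfq hoofq fha vdr sbkq mhsi
Hunk 3: at line 6 remove [fha] add [qmelc,mqmxk] -> 11 lines: rpqir xdujd ahje qpzpr tfq hoofq qmelc mqmxk vdr sbkq mhsi
Hunk 4: at line 2 remove [qpzpr,tfq,hoofq] add [usor,oogh,nmy] -> 11 lines: rpqir xdujd ahje usor oogh nmy qmelc mqmxk vdr sbkq mhsi
Hunk 5: at line 1 remove [ahje] add [nvju,tjzds,sowtr] -> 13 lines: rpqir xdujd nvju tjzds sowtr usor oogh nmy qmelc mqmxk vdr sbkq mhsi
Final line 3: nvju

Answer: nvju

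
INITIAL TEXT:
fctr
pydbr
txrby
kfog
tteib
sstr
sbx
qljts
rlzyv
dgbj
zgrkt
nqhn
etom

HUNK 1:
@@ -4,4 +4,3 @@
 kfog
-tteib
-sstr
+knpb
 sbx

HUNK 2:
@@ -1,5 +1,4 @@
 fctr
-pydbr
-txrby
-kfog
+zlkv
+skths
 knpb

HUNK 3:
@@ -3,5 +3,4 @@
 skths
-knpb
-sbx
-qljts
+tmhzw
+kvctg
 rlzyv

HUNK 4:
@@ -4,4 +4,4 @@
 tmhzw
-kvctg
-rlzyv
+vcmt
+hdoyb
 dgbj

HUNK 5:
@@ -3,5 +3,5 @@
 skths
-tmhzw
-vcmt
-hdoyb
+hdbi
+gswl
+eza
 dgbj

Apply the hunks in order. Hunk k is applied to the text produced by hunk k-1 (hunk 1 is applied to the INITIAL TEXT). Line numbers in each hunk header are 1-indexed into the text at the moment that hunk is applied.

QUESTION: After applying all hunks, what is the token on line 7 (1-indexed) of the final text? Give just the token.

Hunk 1: at line 4 remove [tteib,sstr] add [knpb] -> 12 lines: fctr pydbr txrby kfog knpb sbx qljts rlzyv dgbj zgrkt nqhn etom
Hunk 2: at line 1 remove [pydbr,txrby,kfog] add [zlkv,skths] -> 11 lines: fctr zlkv skths knpb sbx qljts rlzyv dgbj zgrkt nqhn etom
Hunk 3: at line 3 remove [knpb,sbx,qljts] add [tmhzw,kvctg] -> 10 lines: fctr zlkv skths tmhzw kvctg rlzyv dgbj zgrkt nqhn etom
Hunk 4: at line 4 remove [kvctg,rlzyv] add [vcmt,hdoyb] -> 10 lines: fctr zlkv skths tmhzw vcmt hdoyb dgbj zgrkt nqhn etom
Hunk 5: at line 3 remove [tmhzw,vcmt,hdoyb] add [hdbi,gswl,eza] -> 10 lines: fctr zlkv skths hdbi gswl eza dgbj zgrkt nqhn etom
Final line 7: dgbj

Answer: dgbj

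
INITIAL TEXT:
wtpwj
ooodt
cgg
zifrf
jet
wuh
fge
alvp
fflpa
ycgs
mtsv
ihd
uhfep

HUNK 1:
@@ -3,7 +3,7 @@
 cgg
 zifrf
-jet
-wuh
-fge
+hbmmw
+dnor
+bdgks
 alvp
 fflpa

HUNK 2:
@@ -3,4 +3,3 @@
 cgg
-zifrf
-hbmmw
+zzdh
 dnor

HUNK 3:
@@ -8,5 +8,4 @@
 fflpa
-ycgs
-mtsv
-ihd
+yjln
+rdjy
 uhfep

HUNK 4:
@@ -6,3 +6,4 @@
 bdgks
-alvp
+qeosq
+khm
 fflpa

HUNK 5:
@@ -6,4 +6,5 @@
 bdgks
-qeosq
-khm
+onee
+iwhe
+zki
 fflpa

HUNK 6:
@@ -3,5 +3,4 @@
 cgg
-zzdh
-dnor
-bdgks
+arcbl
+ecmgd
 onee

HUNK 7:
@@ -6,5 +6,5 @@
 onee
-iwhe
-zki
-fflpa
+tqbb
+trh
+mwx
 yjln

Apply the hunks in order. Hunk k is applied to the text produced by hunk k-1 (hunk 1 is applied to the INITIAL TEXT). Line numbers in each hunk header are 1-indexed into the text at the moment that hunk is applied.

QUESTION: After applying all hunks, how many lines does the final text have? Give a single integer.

Answer: 12

Derivation:
Hunk 1: at line 3 remove [jet,wuh,fge] add [hbmmw,dnor,bdgks] -> 13 lines: wtpwj ooodt cgg zifrf hbmmw dnor bdgks alvp fflpa ycgs mtsv ihd uhfep
Hunk 2: at line 3 remove [zifrf,hbmmw] add [zzdh] -> 12 lines: wtpwj ooodt cgg zzdh dnor bdgks alvp fflpa ycgs mtsv ihd uhfep
Hunk 3: at line 8 remove [ycgs,mtsv,ihd] add [yjln,rdjy] -> 11 lines: wtpwj ooodt cgg zzdh dnor bdgks alvp fflpa yjln rdjy uhfep
Hunk 4: at line 6 remove [alvp] add [qeosq,khm] -> 12 lines: wtpwj ooodt cgg zzdh dnor bdgks qeosq khm fflpa yjln rdjy uhfep
Hunk 5: at line 6 remove [qeosq,khm] add [onee,iwhe,zki] -> 13 lines: wtpwj ooodt cgg zzdh dnor bdgks onee iwhe zki fflpa yjln rdjy uhfep
Hunk 6: at line 3 remove [zzdh,dnor,bdgks] add [arcbl,ecmgd] -> 12 lines: wtpwj ooodt cgg arcbl ecmgd onee iwhe zki fflpa yjln rdjy uhfep
Hunk 7: at line 6 remove [iwhe,zki,fflpa] add [tqbb,trh,mwx] -> 12 lines: wtpwj ooodt cgg arcbl ecmgd onee tqbb trh mwx yjln rdjy uhfep
Final line count: 12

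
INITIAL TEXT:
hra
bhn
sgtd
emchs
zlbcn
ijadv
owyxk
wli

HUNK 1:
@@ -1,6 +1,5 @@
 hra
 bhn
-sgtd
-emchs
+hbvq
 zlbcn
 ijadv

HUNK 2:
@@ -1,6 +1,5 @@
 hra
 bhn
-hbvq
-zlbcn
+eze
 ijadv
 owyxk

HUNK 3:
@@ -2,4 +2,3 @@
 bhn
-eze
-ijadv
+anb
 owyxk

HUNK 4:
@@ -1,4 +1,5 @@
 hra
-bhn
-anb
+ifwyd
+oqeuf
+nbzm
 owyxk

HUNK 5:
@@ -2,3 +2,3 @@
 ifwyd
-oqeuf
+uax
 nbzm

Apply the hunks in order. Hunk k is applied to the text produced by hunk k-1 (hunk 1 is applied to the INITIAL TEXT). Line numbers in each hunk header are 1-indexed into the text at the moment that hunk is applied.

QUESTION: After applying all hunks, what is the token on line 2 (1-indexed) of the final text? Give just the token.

Hunk 1: at line 1 remove [sgtd,emchs] add [hbvq] -> 7 lines: hra bhn hbvq zlbcn ijadv owyxk wli
Hunk 2: at line 1 remove [hbvq,zlbcn] add [eze] -> 6 lines: hra bhn eze ijadv owyxk wli
Hunk 3: at line 2 remove [eze,ijadv] add [anb] -> 5 lines: hra bhn anb owyxk wli
Hunk 4: at line 1 remove [bhn,anb] add [ifwyd,oqeuf,nbzm] -> 6 lines: hra ifwyd oqeuf nbzm owyxk wli
Hunk 5: at line 2 remove [oqeuf] add [uax] -> 6 lines: hra ifwyd uax nbzm owyxk wli
Final line 2: ifwyd

Answer: ifwyd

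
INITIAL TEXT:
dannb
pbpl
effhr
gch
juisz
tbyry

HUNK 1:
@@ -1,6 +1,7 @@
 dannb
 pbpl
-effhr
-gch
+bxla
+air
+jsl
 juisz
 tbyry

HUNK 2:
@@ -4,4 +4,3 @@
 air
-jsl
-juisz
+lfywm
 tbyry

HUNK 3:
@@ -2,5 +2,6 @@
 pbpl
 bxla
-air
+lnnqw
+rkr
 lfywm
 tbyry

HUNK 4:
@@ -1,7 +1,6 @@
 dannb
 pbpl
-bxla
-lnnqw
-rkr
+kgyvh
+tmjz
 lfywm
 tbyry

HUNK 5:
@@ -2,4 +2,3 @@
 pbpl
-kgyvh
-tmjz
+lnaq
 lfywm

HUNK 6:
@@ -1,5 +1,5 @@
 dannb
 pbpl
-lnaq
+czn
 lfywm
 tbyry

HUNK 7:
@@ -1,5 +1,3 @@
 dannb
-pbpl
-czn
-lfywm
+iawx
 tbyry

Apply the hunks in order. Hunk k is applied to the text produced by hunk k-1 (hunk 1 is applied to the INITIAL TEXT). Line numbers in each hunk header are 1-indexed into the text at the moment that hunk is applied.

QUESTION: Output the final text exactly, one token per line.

Hunk 1: at line 1 remove [effhr,gch] add [bxla,air,jsl] -> 7 lines: dannb pbpl bxla air jsl juisz tbyry
Hunk 2: at line 4 remove [jsl,juisz] add [lfywm] -> 6 lines: dannb pbpl bxla air lfywm tbyry
Hunk 3: at line 2 remove [air] add [lnnqw,rkr] -> 7 lines: dannb pbpl bxla lnnqw rkr lfywm tbyry
Hunk 4: at line 1 remove [bxla,lnnqw,rkr] add [kgyvh,tmjz] -> 6 lines: dannb pbpl kgyvh tmjz lfywm tbyry
Hunk 5: at line 2 remove [kgyvh,tmjz] add [lnaq] -> 5 lines: dannb pbpl lnaq lfywm tbyry
Hunk 6: at line 1 remove [lnaq] add [czn] -> 5 lines: dannb pbpl czn lfywm tbyry
Hunk 7: at line 1 remove [pbpl,czn,lfywm] add [iawx] -> 3 lines: dannb iawx tbyry

Answer: dannb
iawx
tbyry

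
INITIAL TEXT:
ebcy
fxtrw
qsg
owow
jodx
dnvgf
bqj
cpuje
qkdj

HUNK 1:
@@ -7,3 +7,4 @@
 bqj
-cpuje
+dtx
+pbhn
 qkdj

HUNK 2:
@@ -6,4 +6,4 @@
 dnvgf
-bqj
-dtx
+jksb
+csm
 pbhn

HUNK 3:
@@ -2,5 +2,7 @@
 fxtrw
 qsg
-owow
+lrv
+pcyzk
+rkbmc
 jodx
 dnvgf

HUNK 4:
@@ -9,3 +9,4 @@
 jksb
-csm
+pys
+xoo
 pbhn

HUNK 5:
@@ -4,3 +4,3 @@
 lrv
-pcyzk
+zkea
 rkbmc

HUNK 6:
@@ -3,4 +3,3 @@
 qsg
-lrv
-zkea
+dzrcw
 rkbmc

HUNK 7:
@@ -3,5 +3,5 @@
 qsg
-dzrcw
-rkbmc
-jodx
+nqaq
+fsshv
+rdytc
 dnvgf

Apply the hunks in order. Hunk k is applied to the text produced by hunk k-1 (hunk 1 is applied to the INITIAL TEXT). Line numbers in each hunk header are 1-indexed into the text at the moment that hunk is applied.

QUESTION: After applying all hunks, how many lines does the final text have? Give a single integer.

Answer: 12

Derivation:
Hunk 1: at line 7 remove [cpuje] add [dtx,pbhn] -> 10 lines: ebcy fxtrw qsg owow jodx dnvgf bqj dtx pbhn qkdj
Hunk 2: at line 6 remove [bqj,dtx] add [jksb,csm] -> 10 lines: ebcy fxtrw qsg owow jodx dnvgf jksb csm pbhn qkdj
Hunk 3: at line 2 remove [owow] add [lrv,pcyzk,rkbmc] -> 12 lines: ebcy fxtrw qsg lrv pcyzk rkbmc jodx dnvgf jksb csm pbhn qkdj
Hunk 4: at line 9 remove [csm] add [pys,xoo] -> 13 lines: ebcy fxtrw qsg lrv pcyzk rkbmc jodx dnvgf jksb pys xoo pbhn qkdj
Hunk 5: at line 4 remove [pcyzk] add [zkea] -> 13 lines: ebcy fxtrw qsg lrv zkea rkbmc jodx dnvgf jksb pys xoo pbhn qkdj
Hunk 6: at line 3 remove [lrv,zkea] add [dzrcw] -> 12 lines: ebcy fxtrw qsg dzrcw rkbmc jodx dnvgf jksb pys xoo pbhn qkdj
Hunk 7: at line 3 remove [dzrcw,rkbmc,jodx] add [nqaq,fsshv,rdytc] -> 12 lines: ebcy fxtrw qsg nqaq fsshv rdytc dnvgf jksb pys xoo pbhn qkdj
Final line count: 12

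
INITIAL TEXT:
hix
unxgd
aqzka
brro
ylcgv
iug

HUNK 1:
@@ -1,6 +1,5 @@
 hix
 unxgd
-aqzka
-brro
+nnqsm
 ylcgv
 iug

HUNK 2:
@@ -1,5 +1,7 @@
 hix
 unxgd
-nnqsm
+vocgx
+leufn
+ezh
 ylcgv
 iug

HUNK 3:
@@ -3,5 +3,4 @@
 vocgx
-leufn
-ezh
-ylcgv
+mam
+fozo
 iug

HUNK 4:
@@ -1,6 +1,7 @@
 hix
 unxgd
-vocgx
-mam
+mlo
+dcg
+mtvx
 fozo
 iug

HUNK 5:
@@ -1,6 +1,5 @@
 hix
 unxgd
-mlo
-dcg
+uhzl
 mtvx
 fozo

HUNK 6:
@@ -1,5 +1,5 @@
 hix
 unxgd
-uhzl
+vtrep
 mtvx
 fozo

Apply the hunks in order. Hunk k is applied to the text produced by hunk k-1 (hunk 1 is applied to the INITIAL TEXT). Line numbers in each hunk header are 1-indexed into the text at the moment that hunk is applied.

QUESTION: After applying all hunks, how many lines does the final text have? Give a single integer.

Answer: 6

Derivation:
Hunk 1: at line 1 remove [aqzka,brro] add [nnqsm] -> 5 lines: hix unxgd nnqsm ylcgv iug
Hunk 2: at line 1 remove [nnqsm] add [vocgx,leufn,ezh] -> 7 lines: hix unxgd vocgx leufn ezh ylcgv iug
Hunk 3: at line 3 remove [leufn,ezh,ylcgv] add [mam,fozo] -> 6 lines: hix unxgd vocgx mam fozo iug
Hunk 4: at line 1 remove [vocgx,mam] add [mlo,dcg,mtvx] -> 7 lines: hix unxgd mlo dcg mtvx fozo iug
Hunk 5: at line 1 remove [mlo,dcg] add [uhzl] -> 6 lines: hix unxgd uhzl mtvx fozo iug
Hunk 6: at line 1 remove [uhzl] add [vtrep] -> 6 lines: hix unxgd vtrep mtvx fozo iug
Final line count: 6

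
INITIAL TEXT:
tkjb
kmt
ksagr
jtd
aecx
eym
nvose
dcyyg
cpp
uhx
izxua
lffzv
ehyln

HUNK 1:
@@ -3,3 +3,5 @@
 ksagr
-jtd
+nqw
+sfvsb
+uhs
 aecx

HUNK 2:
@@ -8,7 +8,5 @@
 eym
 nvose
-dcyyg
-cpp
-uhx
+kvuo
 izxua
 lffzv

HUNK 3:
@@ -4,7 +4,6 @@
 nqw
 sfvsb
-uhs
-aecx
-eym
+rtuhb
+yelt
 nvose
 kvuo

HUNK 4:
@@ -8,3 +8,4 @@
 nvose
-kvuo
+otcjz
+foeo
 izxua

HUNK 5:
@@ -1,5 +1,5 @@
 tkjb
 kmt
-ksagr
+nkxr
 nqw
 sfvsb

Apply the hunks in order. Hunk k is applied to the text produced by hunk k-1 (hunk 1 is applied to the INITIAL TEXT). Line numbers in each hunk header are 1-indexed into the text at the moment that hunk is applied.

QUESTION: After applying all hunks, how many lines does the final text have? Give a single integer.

Hunk 1: at line 3 remove [jtd] add [nqw,sfvsb,uhs] -> 15 lines: tkjb kmt ksagr nqw sfvsb uhs aecx eym nvose dcyyg cpp uhx izxua lffzv ehyln
Hunk 2: at line 8 remove [dcyyg,cpp,uhx] add [kvuo] -> 13 lines: tkjb kmt ksagr nqw sfvsb uhs aecx eym nvose kvuo izxua lffzv ehyln
Hunk 3: at line 4 remove [uhs,aecx,eym] add [rtuhb,yelt] -> 12 lines: tkjb kmt ksagr nqw sfvsb rtuhb yelt nvose kvuo izxua lffzv ehyln
Hunk 4: at line 8 remove [kvuo] add [otcjz,foeo] -> 13 lines: tkjb kmt ksagr nqw sfvsb rtuhb yelt nvose otcjz foeo izxua lffzv ehyln
Hunk 5: at line 1 remove [ksagr] add [nkxr] -> 13 lines: tkjb kmt nkxr nqw sfvsb rtuhb yelt nvose otcjz foeo izxua lffzv ehyln
Final line count: 13

Answer: 13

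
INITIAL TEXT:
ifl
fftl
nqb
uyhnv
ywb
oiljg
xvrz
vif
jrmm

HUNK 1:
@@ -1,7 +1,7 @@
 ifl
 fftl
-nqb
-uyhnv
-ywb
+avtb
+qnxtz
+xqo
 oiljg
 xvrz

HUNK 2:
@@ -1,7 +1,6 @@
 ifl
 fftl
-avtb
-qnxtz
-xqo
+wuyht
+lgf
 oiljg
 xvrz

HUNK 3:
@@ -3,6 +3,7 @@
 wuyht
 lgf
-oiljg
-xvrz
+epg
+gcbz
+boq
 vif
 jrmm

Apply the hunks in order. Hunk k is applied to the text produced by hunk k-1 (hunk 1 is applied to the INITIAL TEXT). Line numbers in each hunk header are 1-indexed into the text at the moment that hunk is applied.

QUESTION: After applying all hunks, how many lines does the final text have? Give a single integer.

Answer: 9

Derivation:
Hunk 1: at line 1 remove [nqb,uyhnv,ywb] add [avtb,qnxtz,xqo] -> 9 lines: ifl fftl avtb qnxtz xqo oiljg xvrz vif jrmm
Hunk 2: at line 1 remove [avtb,qnxtz,xqo] add [wuyht,lgf] -> 8 lines: ifl fftl wuyht lgf oiljg xvrz vif jrmm
Hunk 3: at line 3 remove [oiljg,xvrz] add [epg,gcbz,boq] -> 9 lines: ifl fftl wuyht lgf epg gcbz boq vif jrmm
Final line count: 9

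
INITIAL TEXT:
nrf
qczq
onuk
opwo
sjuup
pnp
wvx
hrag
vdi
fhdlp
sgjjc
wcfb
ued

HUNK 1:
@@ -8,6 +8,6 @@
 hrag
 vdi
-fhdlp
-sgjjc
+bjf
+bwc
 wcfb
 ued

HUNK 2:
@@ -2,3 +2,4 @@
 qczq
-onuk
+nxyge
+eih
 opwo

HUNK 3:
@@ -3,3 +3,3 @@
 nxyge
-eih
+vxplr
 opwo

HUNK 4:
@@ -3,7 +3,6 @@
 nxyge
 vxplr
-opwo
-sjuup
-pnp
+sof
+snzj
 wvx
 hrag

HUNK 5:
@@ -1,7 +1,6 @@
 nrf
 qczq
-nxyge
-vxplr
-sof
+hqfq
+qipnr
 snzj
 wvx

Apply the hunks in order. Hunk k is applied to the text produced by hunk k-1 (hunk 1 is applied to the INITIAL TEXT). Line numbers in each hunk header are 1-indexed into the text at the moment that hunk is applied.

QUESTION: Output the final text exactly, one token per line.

Hunk 1: at line 8 remove [fhdlp,sgjjc] add [bjf,bwc] -> 13 lines: nrf qczq onuk opwo sjuup pnp wvx hrag vdi bjf bwc wcfb ued
Hunk 2: at line 2 remove [onuk] add [nxyge,eih] -> 14 lines: nrf qczq nxyge eih opwo sjuup pnp wvx hrag vdi bjf bwc wcfb ued
Hunk 3: at line 3 remove [eih] add [vxplr] -> 14 lines: nrf qczq nxyge vxplr opwo sjuup pnp wvx hrag vdi bjf bwc wcfb ued
Hunk 4: at line 3 remove [opwo,sjuup,pnp] add [sof,snzj] -> 13 lines: nrf qczq nxyge vxplr sof snzj wvx hrag vdi bjf bwc wcfb ued
Hunk 5: at line 1 remove [nxyge,vxplr,sof] add [hqfq,qipnr] -> 12 lines: nrf qczq hqfq qipnr snzj wvx hrag vdi bjf bwc wcfb ued

Answer: nrf
qczq
hqfq
qipnr
snzj
wvx
hrag
vdi
bjf
bwc
wcfb
ued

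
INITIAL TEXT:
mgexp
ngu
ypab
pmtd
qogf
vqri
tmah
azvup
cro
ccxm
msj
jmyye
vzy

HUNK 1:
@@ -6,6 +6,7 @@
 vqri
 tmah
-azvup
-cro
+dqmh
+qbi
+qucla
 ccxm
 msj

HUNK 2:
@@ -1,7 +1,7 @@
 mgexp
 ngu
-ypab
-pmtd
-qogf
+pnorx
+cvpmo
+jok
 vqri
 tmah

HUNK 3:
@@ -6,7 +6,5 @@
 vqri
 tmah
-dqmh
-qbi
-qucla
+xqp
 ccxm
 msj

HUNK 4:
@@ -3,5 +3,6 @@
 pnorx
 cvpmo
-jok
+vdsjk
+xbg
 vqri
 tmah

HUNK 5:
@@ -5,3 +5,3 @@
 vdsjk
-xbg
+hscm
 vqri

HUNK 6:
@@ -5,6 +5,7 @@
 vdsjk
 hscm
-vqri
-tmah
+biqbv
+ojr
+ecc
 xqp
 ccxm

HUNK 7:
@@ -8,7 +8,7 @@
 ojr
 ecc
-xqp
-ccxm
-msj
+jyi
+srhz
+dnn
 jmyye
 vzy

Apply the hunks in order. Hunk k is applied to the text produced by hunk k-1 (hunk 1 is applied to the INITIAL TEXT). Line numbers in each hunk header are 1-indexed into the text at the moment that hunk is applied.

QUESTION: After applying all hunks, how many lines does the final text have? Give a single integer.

Answer: 14

Derivation:
Hunk 1: at line 6 remove [azvup,cro] add [dqmh,qbi,qucla] -> 14 lines: mgexp ngu ypab pmtd qogf vqri tmah dqmh qbi qucla ccxm msj jmyye vzy
Hunk 2: at line 1 remove [ypab,pmtd,qogf] add [pnorx,cvpmo,jok] -> 14 lines: mgexp ngu pnorx cvpmo jok vqri tmah dqmh qbi qucla ccxm msj jmyye vzy
Hunk 3: at line 6 remove [dqmh,qbi,qucla] add [xqp] -> 12 lines: mgexp ngu pnorx cvpmo jok vqri tmah xqp ccxm msj jmyye vzy
Hunk 4: at line 3 remove [jok] add [vdsjk,xbg] -> 13 lines: mgexp ngu pnorx cvpmo vdsjk xbg vqri tmah xqp ccxm msj jmyye vzy
Hunk 5: at line 5 remove [xbg] add [hscm] -> 13 lines: mgexp ngu pnorx cvpmo vdsjk hscm vqri tmah xqp ccxm msj jmyye vzy
Hunk 6: at line 5 remove [vqri,tmah] add [biqbv,ojr,ecc] -> 14 lines: mgexp ngu pnorx cvpmo vdsjk hscm biqbv ojr ecc xqp ccxm msj jmyye vzy
Hunk 7: at line 8 remove [xqp,ccxm,msj] add [jyi,srhz,dnn] -> 14 lines: mgexp ngu pnorx cvpmo vdsjk hscm biqbv ojr ecc jyi srhz dnn jmyye vzy
Final line count: 14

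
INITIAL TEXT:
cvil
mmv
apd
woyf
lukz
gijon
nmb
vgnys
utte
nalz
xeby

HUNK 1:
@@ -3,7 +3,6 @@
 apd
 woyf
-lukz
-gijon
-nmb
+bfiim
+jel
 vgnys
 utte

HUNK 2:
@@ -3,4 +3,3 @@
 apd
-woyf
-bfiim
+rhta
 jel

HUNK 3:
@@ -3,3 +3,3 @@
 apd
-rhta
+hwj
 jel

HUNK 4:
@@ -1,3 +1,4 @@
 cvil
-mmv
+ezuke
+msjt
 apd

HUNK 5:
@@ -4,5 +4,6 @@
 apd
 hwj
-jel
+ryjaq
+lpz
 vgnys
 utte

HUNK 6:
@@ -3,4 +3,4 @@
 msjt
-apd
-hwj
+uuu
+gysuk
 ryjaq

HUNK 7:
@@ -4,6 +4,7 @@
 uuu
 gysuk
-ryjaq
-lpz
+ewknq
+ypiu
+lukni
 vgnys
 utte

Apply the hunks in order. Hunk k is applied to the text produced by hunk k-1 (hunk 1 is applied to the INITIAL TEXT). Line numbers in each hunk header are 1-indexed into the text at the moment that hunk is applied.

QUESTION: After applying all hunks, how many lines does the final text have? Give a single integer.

Hunk 1: at line 3 remove [lukz,gijon,nmb] add [bfiim,jel] -> 10 lines: cvil mmv apd woyf bfiim jel vgnys utte nalz xeby
Hunk 2: at line 3 remove [woyf,bfiim] add [rhta] -> 9 lines: cvil mmv apd rhta jel vgnys utte nalz xeby
Hunk 3: at line 3 remove [rhta] add [hwj] -> 9 lines: cvil mmv apd hwj jel vgnys utte nalz xeby
Hunk 4: at line 1 remove [mmv] add [ezuke,msjt] -> 10 lines: cvil ezuke msjt apd hwj jel vgnys utte nalz xeby
Hunk 5: at line 4 remove [jel] add [ryjaq,lpz] -> 11 lines: cvil ezuke msjt apd hwj ryjaq lpz vgnys utte nalz xeby
Hunk 6: at line 3 remove [apd,hwj] add [uuu,gysuk] -> 11 lines: cvil ezuke msjt uuu gysuk ryjaq lpz vgnys utte nalz xeby
Hunk 7: at line 4 remove [ryjaq,lpz] add [ewknq,ypiu,lukni] -> 12 lines: cvil ezuke msjt uuu gysuk ewknq ypiu lukni vgnys utte nalz xeby
Final line count: 12

Answer: 12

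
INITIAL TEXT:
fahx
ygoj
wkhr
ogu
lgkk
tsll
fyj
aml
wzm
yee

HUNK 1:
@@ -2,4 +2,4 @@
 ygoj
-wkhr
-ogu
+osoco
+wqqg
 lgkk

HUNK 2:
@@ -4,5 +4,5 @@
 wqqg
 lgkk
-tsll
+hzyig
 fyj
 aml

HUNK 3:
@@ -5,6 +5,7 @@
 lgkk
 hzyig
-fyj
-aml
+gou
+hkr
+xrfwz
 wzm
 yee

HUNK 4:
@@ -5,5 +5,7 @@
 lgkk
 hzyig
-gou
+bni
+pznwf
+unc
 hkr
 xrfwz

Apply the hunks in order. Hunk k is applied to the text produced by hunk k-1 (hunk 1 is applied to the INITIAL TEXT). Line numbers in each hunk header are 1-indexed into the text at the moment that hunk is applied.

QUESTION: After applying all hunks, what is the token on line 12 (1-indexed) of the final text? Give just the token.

Hunk 1: at line 2 remove [wkhr,ogu] add [osoco,wqqg] -> 10 lines: fahx ygoj osoco wqqg lgkk tsll fyj aml wzm yee
Hunk 2: at line 4 remove [tsll] add [hzyig] -> 10 lines: fahx ygoj osoco wqqg lgkk hzyig fyj aml wzm yee
Hunk 3: at line 5 remove [fyj,aml] add [gou,hkr,xrfwz] -> 11 lines: fahx ygoj osoco wqqg lgkk hzyig gou hkr xrfwz wzm yee
Hunk 4: at line 5 remove [gou] add [bni,pznwf,unc] -> 13 lines: fahx ygoj osoco wqqg lgkk hzyig bni pznwf unc hkr xrfwz wzm yee
Final line 12: wzm

Answer: wzm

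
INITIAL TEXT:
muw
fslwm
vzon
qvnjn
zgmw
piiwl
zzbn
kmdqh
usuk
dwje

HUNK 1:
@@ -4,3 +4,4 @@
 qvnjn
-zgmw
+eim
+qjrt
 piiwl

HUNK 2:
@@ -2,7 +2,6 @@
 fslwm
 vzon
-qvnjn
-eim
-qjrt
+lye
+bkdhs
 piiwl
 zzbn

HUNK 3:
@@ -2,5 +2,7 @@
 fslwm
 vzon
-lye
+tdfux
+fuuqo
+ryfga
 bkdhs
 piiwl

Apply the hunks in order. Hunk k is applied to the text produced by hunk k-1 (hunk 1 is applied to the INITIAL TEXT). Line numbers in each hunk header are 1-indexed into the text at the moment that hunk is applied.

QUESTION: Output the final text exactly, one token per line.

Answer: muw
fslwm
vzon
tdfux
fuuqo
ryfga
bkdhs
piiwl
zzbn
kmdqh
usuk
dwje

Derivation:
Hunk 1: at line 4 remove [zgmw] add [eim,qjrt] -> 11 lines: muw fslwm vzon qvnjn eim qjrt piiwl zzbn kmdqh usuk dwje
Hunk 2: at line 2 remove [qvnjn,eim,qjrt] add [lye,bkdhs] -> 10 lines: muw fslwm vzon lye bkdhs piiwl zzbn kmdqh usuk dwje
Hunk 3: at line 2 remove [lye] add [tdfux,fuuqo,ryfga] -> 12 lines: muw fslwm vzon tdfux fuuqo ryfga bkdhs piiwl zzbn kmdqh usuk dwje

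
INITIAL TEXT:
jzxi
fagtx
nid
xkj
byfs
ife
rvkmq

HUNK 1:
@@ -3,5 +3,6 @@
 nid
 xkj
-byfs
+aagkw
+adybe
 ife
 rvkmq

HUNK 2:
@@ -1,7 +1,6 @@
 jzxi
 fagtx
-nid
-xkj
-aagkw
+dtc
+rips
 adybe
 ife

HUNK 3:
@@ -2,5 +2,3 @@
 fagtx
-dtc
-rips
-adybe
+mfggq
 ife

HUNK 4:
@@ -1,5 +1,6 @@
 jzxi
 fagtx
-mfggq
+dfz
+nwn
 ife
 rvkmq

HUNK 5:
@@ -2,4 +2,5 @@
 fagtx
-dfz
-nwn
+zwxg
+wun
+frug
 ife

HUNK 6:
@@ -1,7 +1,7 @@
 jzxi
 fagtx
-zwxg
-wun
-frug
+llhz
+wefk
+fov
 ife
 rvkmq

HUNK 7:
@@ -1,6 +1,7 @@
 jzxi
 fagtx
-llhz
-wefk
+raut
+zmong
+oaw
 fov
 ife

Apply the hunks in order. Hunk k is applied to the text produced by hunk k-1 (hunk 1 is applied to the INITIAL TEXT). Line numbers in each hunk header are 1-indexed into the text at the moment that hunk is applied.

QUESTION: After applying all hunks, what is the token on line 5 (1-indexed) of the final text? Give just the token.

Hunk 1: at line 3 remove [byfs] add [aagkw,adybe] -> 8 lines: jzxi fagtx nid xkj aagkw adybe ife rvkmq
Hunk 2: at line 1 remove [nid,xkj,aagkw] add [dtc,rips] -> 7 lines: jzxi fagtx dtc rips adybe ife rvkmq
Hunk 3: at line 2 remove [dtc,rips,adybe] add [mfggq] -> 5 lines: jzxi fagtx mfggq ife rvkmq
Hunk 4: at line 1 remove [mfggq] add [dfz,nwn] -> 6 lines: jzxi fagtx dfz nwn ife rvkmq
Hunk 5: at line 2 remove [dfz,nwn] add [zwxg,wun,frug] -> 7 lines: jzxi fagtx zwxg wun frug ife rvkmq
Hunk 6: at line 1 remove [zwxg,wun,frug] add [llhz,wefk,fov] -> 7 lines: jzxi fagtx llhz wefk fov ife rvkmq
Hunk 7: at line 1 remove [llhz,wefk] add [raut,zmong,oaw] -> 8 lines: jzxi fagtx raut zmong oaw fov ife rvkmq
Final line 5: oaw

Answer: oaw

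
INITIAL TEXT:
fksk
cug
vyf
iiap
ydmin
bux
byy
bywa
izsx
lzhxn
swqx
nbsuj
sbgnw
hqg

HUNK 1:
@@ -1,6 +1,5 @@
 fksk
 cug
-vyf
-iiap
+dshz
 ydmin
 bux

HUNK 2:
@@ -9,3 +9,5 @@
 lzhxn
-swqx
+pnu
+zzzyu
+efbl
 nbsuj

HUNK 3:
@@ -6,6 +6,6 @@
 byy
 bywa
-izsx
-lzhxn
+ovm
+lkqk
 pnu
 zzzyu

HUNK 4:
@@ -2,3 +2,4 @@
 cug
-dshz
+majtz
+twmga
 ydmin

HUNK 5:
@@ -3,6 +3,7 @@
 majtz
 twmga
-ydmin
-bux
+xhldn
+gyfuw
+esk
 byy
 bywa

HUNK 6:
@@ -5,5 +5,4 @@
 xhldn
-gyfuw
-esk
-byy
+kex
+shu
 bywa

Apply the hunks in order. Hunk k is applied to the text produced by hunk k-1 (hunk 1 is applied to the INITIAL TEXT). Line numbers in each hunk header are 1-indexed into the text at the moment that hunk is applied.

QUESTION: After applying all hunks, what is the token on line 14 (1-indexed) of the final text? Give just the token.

Answer: nbsuj

Derivation:
Hunk 1: at line 1 remove [vyf,iiap] add [dshz] -> 13 lines: fksk cug dshz ydmin bux byy bywa izsx lzhxn swqx nbsuj sbgnw hqg
Hunk 2: at line 9 remove [swqx] add [pnu,zzzyu,efbl] -> 15 lines: fksk cug dshz ydmin bux byy bywa izsx lzhxn pnu zzzyu efbl nbsuj sbgnw hqg
Hunk 3: at line 6 remove [izsx,lzhxn] add [ovm,lkqk] -> 15 lines: fksk cug dshz ydmin bux byy bywa ovm lkqk pnu zzzyu efbl nbsuj sbgnw hqg
Hunk 4: at line 2 remove [dshz] add [majtz,twmga] -> 16 lines: fksk cug majtz twmga ydmin bux byy bywa ovm lkqk pnu zzzyu efbl nbsuj sbgnw hqg
Hunk 5: at line 3 remove [ydmin,bux] add [xhldn,gyfuw,esk] -> 17 lines: fksk cug majtz twmga xhldn gyfuw esk byy bywa ovm lkqk pnu zzzyu efbl nbsuj sbgnw hqg
Hunk 6: at line 5 remove [gyfuw,esk,byy] add [kex,shu] -> 16 lines: fksk cug majtz twmga xhldn kex shu bywa ovm lkqk pnu zzzyu efbl nbsuj sbgnw hqg
Final line 14: nbsuj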